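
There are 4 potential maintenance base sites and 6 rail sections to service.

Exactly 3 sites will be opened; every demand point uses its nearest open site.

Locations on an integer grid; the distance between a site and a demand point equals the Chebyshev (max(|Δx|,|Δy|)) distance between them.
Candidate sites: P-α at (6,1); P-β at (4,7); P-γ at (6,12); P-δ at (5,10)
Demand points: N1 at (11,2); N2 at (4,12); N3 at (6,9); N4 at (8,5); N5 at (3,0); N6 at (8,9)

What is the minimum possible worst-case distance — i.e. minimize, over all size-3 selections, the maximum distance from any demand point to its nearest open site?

Open {P-α, P-β, P-γ}.
  Farthest demand point is N1 at distance 5 (to P-α); all others are ≤ 5.
With {P-α, P-β, P-δ} the worst case is 5.
With {P-α, P-γ, P-δ} the worst case is 5.
No size-3 selection achieves below 5.

5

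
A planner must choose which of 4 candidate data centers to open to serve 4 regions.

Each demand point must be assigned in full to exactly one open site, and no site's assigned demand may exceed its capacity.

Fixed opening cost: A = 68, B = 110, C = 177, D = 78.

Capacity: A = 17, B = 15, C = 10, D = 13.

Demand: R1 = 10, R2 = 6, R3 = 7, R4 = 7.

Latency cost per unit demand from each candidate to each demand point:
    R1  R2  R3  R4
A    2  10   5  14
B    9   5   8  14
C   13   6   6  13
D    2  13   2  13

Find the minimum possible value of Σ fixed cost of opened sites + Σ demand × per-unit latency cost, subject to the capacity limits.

356

Open {A, D}; cheapest assignment that respects the capacities:
  A (cap 17, load 17): R1, R4 — cost 10×2 + 7×14 = 118
  D (cap 13, load 13): R2, R3 — cost 6×13 + 7×2 = 92
  Shipping 210, fixed 146 → total 356.
  Any other capacity-feasible assignment to {A, D} ships for at least 210.
Compare {A, B}: its best feasible assignment gives total 361.
Compare {A, B, D}: its best feasible assignment gives total 418.
Every other set of open sites that can feasibly serve all demand totals ≥ 361 even under its best assignment. Minimum: 356.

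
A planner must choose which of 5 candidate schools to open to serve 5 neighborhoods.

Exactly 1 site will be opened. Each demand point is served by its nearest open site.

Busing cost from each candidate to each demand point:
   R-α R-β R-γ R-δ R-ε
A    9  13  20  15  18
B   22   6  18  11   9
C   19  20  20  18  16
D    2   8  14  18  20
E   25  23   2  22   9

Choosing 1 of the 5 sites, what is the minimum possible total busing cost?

62

Open {D}.
  R-α→D 2, R-β→D 8, R-γ→D 14, R-δ→D 18, R-ε→D 20  ⇒ total 62.
Compare {B}: total 66.
Compare {A}: total 75.
No size-1 selection does better; minimum is 62.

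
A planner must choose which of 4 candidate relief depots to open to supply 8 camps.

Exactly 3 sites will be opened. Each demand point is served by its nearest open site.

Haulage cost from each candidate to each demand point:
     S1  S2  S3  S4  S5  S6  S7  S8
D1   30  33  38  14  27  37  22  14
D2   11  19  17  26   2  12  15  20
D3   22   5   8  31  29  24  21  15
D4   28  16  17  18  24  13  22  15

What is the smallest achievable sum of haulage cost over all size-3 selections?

Open {D1, D2, D3}.
  S1→D2 11, S2→D3 5, S3→D3 8, S4→D1 14, S5→D2 2, S6→D2 12, S7→D2 15, S8→D1 14  ⇒ total 81.
Compare {D2, D3, D4}: total 86.
Compare {D1, D2, D4}: total 101.
No size-3 selection does better; minimum is 81.

81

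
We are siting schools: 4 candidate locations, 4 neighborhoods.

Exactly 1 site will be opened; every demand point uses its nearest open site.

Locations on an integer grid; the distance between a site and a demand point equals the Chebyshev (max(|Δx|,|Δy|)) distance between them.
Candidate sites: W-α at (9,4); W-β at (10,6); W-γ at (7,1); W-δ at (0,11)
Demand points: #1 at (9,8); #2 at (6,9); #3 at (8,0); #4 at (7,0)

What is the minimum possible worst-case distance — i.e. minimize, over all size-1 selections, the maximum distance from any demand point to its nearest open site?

Open {W-α}.
  Farthest demand point is #2 at distance 5 (to W-α); all others are ≤ 5.
With {W-β} the worst case is 6.
With {W-γ} the worst case is 8.
No size-1 selection achieves below 5.

5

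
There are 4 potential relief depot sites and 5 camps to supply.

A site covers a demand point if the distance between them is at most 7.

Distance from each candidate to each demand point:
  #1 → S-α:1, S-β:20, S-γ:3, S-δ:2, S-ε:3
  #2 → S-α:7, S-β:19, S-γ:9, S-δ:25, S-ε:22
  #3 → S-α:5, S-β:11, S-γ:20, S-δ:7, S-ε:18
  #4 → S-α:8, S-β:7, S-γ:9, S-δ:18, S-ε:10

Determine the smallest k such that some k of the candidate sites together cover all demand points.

2

Coverage sets (demand points within 7 of each site):
  #1: {S-α, S-γ, S-δ, S-ε}
  #2: {S-α}
  #3: {S-α, S-δ}
  #4: {S-β}
No single site covers all 5 demand points.
But {#1, #4} covers everything, so the minimum is 2.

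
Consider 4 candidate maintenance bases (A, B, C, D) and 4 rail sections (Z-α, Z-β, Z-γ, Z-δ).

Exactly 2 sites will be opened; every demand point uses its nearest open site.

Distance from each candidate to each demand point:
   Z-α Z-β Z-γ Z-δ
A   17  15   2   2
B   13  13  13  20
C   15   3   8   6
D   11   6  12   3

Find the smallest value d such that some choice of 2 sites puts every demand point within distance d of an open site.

Open {A, D}.
  Farthest demand point is Z-α at distance 11 (to D); all others are ≤ 11.
With {C, D} the worst case is 11.
With {B, D} the worst case is 12.
No size-2 selection achieves below 11.

11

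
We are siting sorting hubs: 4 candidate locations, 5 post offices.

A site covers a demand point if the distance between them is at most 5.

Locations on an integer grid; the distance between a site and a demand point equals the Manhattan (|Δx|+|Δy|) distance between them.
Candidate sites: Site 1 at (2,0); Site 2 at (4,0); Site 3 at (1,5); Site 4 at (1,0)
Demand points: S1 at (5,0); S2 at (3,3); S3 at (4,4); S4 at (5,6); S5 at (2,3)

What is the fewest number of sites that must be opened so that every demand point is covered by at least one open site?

2

Coverage sets (demand points within 5 of each site):
  Site 1: {S1, S2, S5}
  Site 2: {S1, S2, S3, S5}
  Site 3: {S2, S3, S4, S5}
  Site 4: {S1, S2, S5}
No single site covers all 5 demand points.
But {Site 1, Site 3} covers everything, so the minimum is 2.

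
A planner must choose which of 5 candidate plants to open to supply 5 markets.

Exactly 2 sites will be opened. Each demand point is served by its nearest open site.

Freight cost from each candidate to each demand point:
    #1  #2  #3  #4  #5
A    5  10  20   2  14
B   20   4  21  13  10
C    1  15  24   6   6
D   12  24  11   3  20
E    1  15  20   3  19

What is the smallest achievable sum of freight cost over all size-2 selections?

36

Open {C, D}.
  #1→C 1, #2→C 15, #3→D 11, #4→D 3, #5→C 6  ⇒ total 36.
Compare {B, C}: total 38.
Compare {B, E}: total 38.
No size-2 selection does better; minimum is 36.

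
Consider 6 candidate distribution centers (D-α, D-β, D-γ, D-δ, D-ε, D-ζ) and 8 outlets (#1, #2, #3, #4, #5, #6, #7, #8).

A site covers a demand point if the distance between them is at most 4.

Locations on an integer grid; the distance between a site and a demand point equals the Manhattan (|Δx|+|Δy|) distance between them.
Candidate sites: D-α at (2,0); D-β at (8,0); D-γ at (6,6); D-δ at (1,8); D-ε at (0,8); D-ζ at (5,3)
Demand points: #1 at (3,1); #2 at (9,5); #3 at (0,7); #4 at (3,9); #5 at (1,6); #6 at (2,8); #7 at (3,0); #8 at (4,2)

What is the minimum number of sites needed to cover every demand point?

3

Coverage sets (demand points within 4 of each site):
  D-α: {#1, #7, #8}
  D-β: {}
  D-γ: {#2}
  D-δ: {#3, #4, #5, #6}
  D-ε: {#3, #4, #5, #6}
  D-ζ: {#1, #8}
No 2 sites suffice: every size-2 union leaves at least one demand point uncovered.
But {D-α, D-γ, D-δ} covers everything, so the minimum is 3.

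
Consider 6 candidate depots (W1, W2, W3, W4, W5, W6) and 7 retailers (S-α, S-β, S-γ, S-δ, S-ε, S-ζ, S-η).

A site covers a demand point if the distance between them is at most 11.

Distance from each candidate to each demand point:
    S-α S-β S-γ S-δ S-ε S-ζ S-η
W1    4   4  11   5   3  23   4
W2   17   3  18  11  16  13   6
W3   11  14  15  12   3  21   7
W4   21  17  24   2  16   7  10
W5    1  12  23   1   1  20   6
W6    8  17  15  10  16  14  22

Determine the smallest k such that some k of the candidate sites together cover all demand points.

2

Coverage sets (demand points within 11 of each site):
  W1: {S-α, S-β, S-γ, S-δ, S-ε, S-η}
  W2: {S-β, S-δ, S-η}
  W3: {S-α, S-ε, S-η}
  W4: {S-δ, S-ζ, S-η}
  W5: {S-α, S-δ, S-ε, S-η}
  W6: {S-α, S-δ}
No single site covers all 7 demand points.
But {W1, W4} covers everything, so the minimum is 2.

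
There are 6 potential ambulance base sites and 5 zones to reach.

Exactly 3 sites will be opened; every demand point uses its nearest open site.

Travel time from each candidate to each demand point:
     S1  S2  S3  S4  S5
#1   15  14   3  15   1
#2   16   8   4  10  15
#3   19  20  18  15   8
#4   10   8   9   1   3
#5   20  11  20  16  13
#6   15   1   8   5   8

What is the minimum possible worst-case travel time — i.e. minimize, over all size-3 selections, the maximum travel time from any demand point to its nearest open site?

10

Open {#1, #2, #4}.
  Farthest demand point is S1 at travel time 10 (to #4); all others are ≤ 10.
With {#1, #3, #4} the worst case is 10.
With {#1, #4, #5} the worst case is 10.
No size-3 selection achieves below 10.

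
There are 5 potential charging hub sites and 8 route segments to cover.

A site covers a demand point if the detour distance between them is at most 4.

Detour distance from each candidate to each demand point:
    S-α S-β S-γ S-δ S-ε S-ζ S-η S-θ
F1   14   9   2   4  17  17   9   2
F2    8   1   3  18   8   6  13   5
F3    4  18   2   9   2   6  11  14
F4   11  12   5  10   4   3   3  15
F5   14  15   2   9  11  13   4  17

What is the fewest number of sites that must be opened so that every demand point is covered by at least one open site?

Coverage sets (demand points within 4 of each site):
  F1: {S-γ, S-δ, S-θ}
  F2: {S-β, S-γ}
  F3: {S-α, S-γ, S-ε}
  F4: {S-ε, S-ζ, S-η}
  F5: {S-γ, S-η}
No 3 sites suffice: every size-3 union leaves at least one demand point uncovered.
But {F1, F2, F3, F4} covers everything, so the minimum is 4.

4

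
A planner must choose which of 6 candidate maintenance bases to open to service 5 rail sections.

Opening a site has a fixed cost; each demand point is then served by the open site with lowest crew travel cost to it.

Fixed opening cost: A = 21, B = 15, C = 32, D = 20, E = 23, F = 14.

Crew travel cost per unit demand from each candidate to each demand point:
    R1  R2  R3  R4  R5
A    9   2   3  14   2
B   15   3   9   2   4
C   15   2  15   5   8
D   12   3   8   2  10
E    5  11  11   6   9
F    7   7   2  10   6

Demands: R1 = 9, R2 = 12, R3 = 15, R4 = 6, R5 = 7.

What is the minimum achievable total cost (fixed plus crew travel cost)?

193

Open {A, B, F}: assign each demand point to its cheapest open site.
  R1→F 9×7=63, R2→A 12×2=24, R3→F 15×2=30, R4→B 6×2=12, R5→A 7×2=14
  crew travel cost 143, fixed 50 → total 193.
Compare {B, F}: crew travel cost 169 + fixed 29 = 198.
Compare {A, D, F}: crew travel cost 143 + fixed 55 = 198.
Compare {A, B, E, F}: crew travel cost 125 + fixed 73 = 198.
All other subsets cost ≥ 198. Minimum total cost: 193.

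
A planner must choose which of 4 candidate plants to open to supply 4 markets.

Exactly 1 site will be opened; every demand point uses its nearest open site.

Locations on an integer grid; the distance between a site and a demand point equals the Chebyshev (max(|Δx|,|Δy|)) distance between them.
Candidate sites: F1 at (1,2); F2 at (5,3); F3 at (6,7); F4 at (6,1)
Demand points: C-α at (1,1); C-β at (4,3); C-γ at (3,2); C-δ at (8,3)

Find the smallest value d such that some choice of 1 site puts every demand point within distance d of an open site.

Open {F2}.
  Farthest demand point is C-α at distance 4 (to F2); all others are ≤ 4.
With {F4} the worst case is 5.
With {F3} the worst case is 6.
No size-1 selection achieves below 4.

4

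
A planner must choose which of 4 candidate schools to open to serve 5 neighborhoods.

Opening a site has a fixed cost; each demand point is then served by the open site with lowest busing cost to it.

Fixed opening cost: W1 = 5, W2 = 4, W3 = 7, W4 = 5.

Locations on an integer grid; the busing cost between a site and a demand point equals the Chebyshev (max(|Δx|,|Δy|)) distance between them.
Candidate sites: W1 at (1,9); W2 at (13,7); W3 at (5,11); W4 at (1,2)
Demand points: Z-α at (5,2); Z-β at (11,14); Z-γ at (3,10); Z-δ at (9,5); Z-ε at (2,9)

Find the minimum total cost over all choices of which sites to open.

Open {W1, W2}: assign each demand point to its cheapest open site.
  Z-α→W1 7, Z-β→W2 7, Z-γ→W1 2, Z-δ→W2 4, Z-ε→W1 1
  busing cost 21, fixed 9 → total 30.
Compare {W1, W2, W4}: busing cost 18 + fixed 14 = 32.
Compare {W1}: busing cost 28 + fixed 5 = 33.
Compare {W3}: busing cost 26 + fixed 7 = 33.
All other subsets cost ≥ 32. Minimum total cost: 30.

30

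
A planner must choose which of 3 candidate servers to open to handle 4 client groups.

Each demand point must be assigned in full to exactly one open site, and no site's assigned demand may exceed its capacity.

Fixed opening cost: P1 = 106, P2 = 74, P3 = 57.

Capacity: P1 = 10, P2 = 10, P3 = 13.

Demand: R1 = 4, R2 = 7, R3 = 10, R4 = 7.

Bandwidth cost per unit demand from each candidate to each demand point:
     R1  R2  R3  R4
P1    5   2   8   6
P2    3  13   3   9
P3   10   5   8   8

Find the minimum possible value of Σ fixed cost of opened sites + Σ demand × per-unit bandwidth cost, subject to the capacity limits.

377

Open {P1, P2, P3}; cheapest assignment that respects the capacities:
  P1 (cap 10, load 7): R2 — cost 7×2 = 14
  P2 (cap 10, load 10): R3 — cost 10×3 = 30
  P3 (cap 13, load 11): R1, R4 — cost 4×10 + 7×8 = 96
  Shipping 140, fixed 237 → total 377.
  Any other capacity-feasible assignment to {P1, P2, P3} ships for at least 140.
Total demand is 28 and no other set of sites has combined capacity ≥ 28, so {P1, P2, P3} is the only feasible choice of open sites. Minimum: 377.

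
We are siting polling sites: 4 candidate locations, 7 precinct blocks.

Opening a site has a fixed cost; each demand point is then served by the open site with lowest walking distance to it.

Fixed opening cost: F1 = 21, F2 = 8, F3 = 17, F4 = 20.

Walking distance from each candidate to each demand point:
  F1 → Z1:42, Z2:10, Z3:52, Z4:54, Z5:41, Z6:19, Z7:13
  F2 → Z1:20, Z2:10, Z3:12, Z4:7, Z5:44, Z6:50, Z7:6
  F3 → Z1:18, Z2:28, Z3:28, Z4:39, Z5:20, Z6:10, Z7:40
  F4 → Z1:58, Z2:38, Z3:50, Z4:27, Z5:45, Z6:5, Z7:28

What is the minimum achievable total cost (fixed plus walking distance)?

108

Open {F2, F3}: assign each demand point to its cheapest open site.
  Z1→F3 18, Z2→F2 10, Z3→F2 12, Z4→F2 7, Z5→F3 20, Z6→F3 10, Z7→F2 6
  walking distance 83, fixed 25 → total 108.
Compare {F2, F3, F4}: walking distance 78 + fixed 45 = 123.
Compare {F1, F2, F3}: walking distance 83 + fixed 46 = 129.
Compare {F2, F4}: walking distance 104 + fixed 28 = 132.
All other subsets cost ≥ 123. Minimum total cost: 108.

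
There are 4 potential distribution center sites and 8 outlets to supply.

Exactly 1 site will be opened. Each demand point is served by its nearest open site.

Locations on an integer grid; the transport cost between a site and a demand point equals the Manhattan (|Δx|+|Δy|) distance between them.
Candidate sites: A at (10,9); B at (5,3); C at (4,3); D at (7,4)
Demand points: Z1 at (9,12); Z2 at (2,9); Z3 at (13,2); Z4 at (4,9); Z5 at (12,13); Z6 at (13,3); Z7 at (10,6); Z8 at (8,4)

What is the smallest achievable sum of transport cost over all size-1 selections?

Open {A}.
  Z1→A 4, Z2→A 8, Z3→A 10, Z4→A 6, Z5→A 6, Z6→A 9, Z7→A 3, Z8→A 7  ⇒ total 53.
Compare {D}: total 63.
Compare {B}: total 75.
No size-1 selection does better; minimum is 53.

53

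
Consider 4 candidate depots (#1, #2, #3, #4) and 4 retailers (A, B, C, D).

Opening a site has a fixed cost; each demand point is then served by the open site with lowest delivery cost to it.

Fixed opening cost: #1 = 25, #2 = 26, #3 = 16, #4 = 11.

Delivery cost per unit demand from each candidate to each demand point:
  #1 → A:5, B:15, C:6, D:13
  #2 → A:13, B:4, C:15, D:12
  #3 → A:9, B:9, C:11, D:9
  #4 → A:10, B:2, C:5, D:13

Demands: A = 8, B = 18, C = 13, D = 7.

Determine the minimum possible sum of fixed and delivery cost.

Open {#1, #3, #4}: assign each demand point to its cheapest open site.
  A→#1 8×5=40, B→#4 18×2=36, C→#4 13×5=65, D→#3 7×9=63
  delivery cost 204, fixed 52 → total 256.
Compare {#3, #4}: delivery cost 236 + fixed 27 = 263.
Compare {#1, #4}: delivery cost 232 + fixed 36 = 268.
Compare {#1, #2, #3, #4}: delivery cost 204 + fixed 78 = 282.
All other subsets cost ≥ 263. Minimum total cost: 256.

256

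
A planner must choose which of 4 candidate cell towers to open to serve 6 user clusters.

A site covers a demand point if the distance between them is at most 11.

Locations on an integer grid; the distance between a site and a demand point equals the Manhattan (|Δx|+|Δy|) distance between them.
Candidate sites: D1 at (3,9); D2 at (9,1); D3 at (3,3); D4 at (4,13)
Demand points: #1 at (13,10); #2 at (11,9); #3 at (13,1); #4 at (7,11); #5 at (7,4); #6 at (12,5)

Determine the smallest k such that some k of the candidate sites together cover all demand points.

Coverage sets (demand points within 11 of each site):
  D1: {#1, #2, #4, #5}
  D2: {#2, #3, #5, #6}
  D3: {#5, #6}
  D4: {#2, #4}
No single site covers all 6 demand points.
But {D1, D2} covers everything, so the minimum is 2.

2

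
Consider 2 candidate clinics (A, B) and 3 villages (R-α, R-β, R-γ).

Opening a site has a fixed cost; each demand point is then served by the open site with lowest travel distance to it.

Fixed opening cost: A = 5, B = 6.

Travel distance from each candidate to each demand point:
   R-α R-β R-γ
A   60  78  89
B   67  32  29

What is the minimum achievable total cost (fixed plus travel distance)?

132

Open {A, B}: assign each demand point to its cheapest open site.
  R-α→A 60, R-β→B 32, R-γ→B 29
  travel distance 121, fixed 11 → total 132.
Compare {B}: travel distance 128 + fixed 6 = 134.
Compare {A}: travel distance 227 + fixed 5 = 232.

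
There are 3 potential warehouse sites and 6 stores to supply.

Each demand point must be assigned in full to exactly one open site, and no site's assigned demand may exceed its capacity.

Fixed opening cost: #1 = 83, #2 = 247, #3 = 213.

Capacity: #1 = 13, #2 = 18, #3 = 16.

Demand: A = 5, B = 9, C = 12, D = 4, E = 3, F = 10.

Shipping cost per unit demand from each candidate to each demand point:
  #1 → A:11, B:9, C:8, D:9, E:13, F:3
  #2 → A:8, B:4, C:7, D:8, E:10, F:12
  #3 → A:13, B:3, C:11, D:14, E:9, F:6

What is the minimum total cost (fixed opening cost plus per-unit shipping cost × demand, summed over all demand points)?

807

Open {#1, #2, #3}; cheapest assignment that respects the capacities:
  #1 (cap 13, load 10): F — cost 10×3 = 30
  #2 (cap 18, load 17): A, C — cost 5×8 + 12×7 = 124
  #3 (cap 16, load 16): B, D, E — cost 9×3 + 4×14 + 3×9 = 110
  Shipping 264, fixed 543 → total 807.
  Any other capacity-feasible assignment to {#1, #2, #3} ships for at least 264.
Total demand is 43 and no other set of sites has combined capacity ≥ 43, so {#1, #2, #3} is the only feasible choice of open sites. Minimum: 807.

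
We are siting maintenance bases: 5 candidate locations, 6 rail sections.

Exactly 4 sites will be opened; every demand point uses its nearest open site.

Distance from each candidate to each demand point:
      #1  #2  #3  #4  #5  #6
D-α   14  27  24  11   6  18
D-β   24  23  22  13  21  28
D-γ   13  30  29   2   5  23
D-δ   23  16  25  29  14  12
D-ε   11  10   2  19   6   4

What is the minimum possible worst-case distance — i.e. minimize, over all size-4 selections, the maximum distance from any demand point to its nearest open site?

Open {D-α, D-β, D-γ, D-ε}.
  Farthest demand point is #1 at distance 11 (to D-ε); all others are ≤ 11.
With {D-α, D-β, D-δ, D-ε} the worst case is 11.
With {D-α, D-γ, D-δ, D-ε} the worst case is 11.
No size-4 selection achieves below 11.

11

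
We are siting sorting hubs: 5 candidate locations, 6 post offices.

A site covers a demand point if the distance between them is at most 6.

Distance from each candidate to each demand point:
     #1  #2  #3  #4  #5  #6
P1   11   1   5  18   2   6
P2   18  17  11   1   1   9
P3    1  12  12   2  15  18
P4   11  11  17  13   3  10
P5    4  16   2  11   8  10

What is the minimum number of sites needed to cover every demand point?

Coverage sets (demand points within 6 of each site):
  P1: {#2, #3, #5, #6}
  P2: {#4, #5}
  P3: {#1, #4}
  P4: {#5}
  P5: {#1, #3}
No single site covers all 6 demand points.
But {P1, P3} covers everything, so the minimum is 2.

2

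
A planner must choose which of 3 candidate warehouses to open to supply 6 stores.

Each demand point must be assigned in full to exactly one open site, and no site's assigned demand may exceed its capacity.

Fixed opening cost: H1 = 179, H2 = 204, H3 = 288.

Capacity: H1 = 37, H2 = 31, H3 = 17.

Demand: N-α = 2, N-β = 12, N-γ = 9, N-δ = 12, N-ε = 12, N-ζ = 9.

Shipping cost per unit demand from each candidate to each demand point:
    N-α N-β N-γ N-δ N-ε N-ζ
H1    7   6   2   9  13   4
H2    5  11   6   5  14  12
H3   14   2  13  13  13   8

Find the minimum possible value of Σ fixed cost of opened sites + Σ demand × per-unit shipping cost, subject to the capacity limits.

747

Open {H1, H2}; cheapest assignment that respects the capacities:
  H1 (cap 37, load 30): N-β, N-γ, N-ζ — cost 12×6 + 9×2 + 9×4 = 126
  H2 (cap 31, load 26): N-α, N-δ, N-ε — cost 2×5 + 12×5 + 12×14 = 238
  Shipping 364, fixed 383 → total 747.
  Any other capacity-feasible assignment to {H1, H2} ships for at least 364.
Compare {H1, H2, H3}: its best feasible assignment gives total 975.
Every other set of open sites that can feasibly serve all demand totals ≥ 975 even under its best assignment. Minimum: 747.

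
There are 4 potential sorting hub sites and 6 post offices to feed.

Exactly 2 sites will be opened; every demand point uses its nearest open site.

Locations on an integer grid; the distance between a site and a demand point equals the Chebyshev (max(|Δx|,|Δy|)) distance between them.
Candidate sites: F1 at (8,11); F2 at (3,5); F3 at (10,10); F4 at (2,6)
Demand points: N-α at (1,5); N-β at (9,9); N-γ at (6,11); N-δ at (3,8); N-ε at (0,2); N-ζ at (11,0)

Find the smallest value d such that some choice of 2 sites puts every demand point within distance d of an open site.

8

Open {F1, F2}.
  Farthest demand point is N-ζ at distance 8 (to F2); all others are ≤ 8.
With {F2, F3} the worst case is 8.
With {F2, F4} the worst case is 8.
No size-2 selection achieves below 8.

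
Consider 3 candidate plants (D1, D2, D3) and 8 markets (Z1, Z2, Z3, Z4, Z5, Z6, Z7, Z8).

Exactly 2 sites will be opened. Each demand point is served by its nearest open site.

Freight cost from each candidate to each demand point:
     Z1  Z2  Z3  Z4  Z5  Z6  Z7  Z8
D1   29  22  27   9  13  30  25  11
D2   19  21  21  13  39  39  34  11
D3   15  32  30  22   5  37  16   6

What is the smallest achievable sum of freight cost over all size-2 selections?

Open {D1, D3}.
  Z1→D3 15, Z2→D1 22, Z3→D1 27, Z4→D1 9, Z5→D3 5, Z6→D1 30, Z7→D3 16, Z8→D3 6  ⇒ total 130.
Compare {D2, D3}: total 134.
Compare {D1, D2}: total 149.

130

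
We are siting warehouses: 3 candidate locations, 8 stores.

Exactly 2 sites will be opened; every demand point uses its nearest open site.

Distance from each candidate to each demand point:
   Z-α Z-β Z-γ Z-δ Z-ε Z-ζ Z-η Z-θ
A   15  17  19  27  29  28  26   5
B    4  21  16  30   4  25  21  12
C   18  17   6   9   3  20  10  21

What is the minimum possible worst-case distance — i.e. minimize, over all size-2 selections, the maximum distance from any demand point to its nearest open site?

20

Open {A, C}.
  Farthest demand point is Z-ζ at distance 20 (to C); all others are ≤ 20.
With {B, C} the worst case is 20.
With {A, B} the worst case is 27.
No size-2 selection achieves below 20.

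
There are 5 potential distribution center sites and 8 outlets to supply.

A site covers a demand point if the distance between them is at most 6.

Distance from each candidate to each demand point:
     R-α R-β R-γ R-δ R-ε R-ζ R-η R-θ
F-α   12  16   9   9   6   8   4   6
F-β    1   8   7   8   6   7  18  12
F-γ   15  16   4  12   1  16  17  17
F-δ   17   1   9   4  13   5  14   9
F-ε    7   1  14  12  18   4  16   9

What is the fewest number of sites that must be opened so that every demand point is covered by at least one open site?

4

Coverage sets (demand points within 6 of each site):
  F-α: {R-ε, R-η, R-θ}
  F-β: {R-α, R-ε}
  F-γ: {R-γ, R-ε}
  F-δ: {R-β, R-δ, R-ζ}
  F-ε: {R-β, R-ζ}
No 3 sites suffice: every size-3 union leaves at least one demand point uncovered.
But {F-α, F-β, F-γ, F-δ} covers everything, so the minimum is 4.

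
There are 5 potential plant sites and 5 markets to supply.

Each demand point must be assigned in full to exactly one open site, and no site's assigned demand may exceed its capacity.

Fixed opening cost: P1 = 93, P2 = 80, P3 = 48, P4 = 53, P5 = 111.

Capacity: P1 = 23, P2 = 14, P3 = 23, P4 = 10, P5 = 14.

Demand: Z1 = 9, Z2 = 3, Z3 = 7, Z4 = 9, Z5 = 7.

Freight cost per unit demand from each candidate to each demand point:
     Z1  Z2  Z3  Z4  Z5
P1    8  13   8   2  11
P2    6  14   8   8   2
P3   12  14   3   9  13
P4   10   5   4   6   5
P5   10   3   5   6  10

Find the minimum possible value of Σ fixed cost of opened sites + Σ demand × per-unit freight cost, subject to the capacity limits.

355

Open {P1, P3, P4}; cheapest assignment that respects the capacities:
  P1 (cap 23, load 18): Z1, Z4 — cost 9×8 + 9×2 = 90
  P3 (cap 23, load 7): Z3 — cost 7×3 = 21
  P4 (cap 10, load 10): Z2, Z5 — cost 3×5 + 7×5 = 50
  Shipping 161, fixed 194 → total 355.
  Any other capacity-feasible assignment to {P1, P3, P4} ships for at least 161.
Compare {P1, P2}: its best feasible assignment gives total 372.
Compare {P1, P2, P4}: its best feasible assignment gives total 373.
Every other set of open sites that can feasibly serve all demand totals ≥ 372 even under its best assignment. Minimum: 355.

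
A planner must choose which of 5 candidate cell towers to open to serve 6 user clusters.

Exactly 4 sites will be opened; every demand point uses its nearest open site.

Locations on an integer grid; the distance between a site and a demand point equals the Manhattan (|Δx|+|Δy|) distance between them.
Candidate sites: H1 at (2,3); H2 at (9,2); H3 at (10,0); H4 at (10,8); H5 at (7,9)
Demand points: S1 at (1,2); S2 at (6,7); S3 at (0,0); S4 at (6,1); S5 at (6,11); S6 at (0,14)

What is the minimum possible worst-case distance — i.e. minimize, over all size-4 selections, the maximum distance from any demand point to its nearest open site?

12

Open {H1, H2, H3, H5}.
  Farthest demand point is S6 at distance 12 (to H5); all others are ≤ 12.
With {H1, H2, H4, H5} the worst case is 12.
With {H1, H3, H4, H5} the worst case is 12.
No size-4 selection achieves below 12.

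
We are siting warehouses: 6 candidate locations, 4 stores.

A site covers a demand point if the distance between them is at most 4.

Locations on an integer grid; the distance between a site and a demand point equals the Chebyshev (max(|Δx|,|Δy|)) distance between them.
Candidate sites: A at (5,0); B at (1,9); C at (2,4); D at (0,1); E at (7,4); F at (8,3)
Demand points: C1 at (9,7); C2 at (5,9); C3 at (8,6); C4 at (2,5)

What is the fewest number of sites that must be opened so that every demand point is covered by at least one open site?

Coverage sets (demand points within 4 of each site):
  A: {}
  B: {C2, C4}
  C: {C4}
  D: {C4}
  E: {C1, C3}
  F: {C1, C3}
No single site covers all 4 demand points.
But {B, E} covers everything, so the minimum is 2.

2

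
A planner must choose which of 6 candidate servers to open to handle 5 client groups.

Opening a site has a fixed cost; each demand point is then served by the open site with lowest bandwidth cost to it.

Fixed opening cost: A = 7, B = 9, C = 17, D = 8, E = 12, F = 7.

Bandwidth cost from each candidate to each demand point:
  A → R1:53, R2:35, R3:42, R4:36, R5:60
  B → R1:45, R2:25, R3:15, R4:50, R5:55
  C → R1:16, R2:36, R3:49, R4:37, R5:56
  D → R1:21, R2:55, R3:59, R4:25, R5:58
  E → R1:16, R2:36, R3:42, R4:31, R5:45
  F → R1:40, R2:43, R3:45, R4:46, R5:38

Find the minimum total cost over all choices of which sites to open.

Open {B, D, F}: assign each demand point to its cheapest open site.
  R1→D 21, R2→B 25, R3→B 15, R4→D 25, R5→F 38
  bandwidth cost 124, fixed 24 → total 148.
Compare {B, E}: bandwidth cost 132 + fixed 21 = 153.
Compare {B, E, F}: bandwidth cost 125 + fixed 28 = 153.
Compare {B, D, E}: bandwidth cost 126 + fixed 29 = 155.
All other subsets cost ≥ 153. Minimum total cost: 148.

148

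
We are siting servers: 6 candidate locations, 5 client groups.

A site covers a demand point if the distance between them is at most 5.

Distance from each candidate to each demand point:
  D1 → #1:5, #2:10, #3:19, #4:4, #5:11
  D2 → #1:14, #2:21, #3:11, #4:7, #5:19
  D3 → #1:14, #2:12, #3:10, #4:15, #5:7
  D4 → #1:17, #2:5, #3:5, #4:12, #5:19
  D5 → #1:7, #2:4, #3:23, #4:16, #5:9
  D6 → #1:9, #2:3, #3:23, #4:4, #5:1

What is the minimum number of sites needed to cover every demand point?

3

Coverage sets (demand points within 5 of each site):
  D1: {#1, #4}
  D2: {}
  D3: {}
  D4: {#2, #3}
  D5: {#2}
  D6: {#2, #4, #5}
No 2 sites suffice: every size-2 union leaves at least one demand point uncovered.
But {D1, D4, D6} covers everything, so the minimum is 3.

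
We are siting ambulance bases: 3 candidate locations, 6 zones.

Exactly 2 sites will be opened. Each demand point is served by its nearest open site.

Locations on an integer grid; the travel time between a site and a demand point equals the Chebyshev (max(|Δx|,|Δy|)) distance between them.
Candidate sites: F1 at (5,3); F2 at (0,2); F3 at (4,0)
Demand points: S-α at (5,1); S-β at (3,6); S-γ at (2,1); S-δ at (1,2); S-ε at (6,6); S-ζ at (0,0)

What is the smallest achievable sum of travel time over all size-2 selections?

13

Open {F1, F2}.
  S-α→F1 2, S-β→F1 3, S-γ→F2 2, S-δ→F2 1, S-ε→F1 3, S-ζ→F2 2  ⇒ total 13.
Compare {F1, F3}: total 16.
Compare {F2, F3}: total 16.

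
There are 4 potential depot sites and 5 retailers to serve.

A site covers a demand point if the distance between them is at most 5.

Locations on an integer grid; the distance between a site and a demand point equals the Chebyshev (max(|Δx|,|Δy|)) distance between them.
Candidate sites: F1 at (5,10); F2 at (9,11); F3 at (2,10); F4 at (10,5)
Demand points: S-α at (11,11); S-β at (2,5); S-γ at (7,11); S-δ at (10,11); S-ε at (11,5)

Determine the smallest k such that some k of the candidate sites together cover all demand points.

Coverage sets (demand points within 5 of each site):
  F1: {S-β, S-γ, S-δ}
  F2: {S-α, S-γ, S-δ}
  F3: {S-β, S-γ}
  F4: {S-ε}
No 2 sites suffice: every size-2 union leaves at least one demand point uncovered.
But {F1, F2, F4} covers everything, so the minimum is 3.

3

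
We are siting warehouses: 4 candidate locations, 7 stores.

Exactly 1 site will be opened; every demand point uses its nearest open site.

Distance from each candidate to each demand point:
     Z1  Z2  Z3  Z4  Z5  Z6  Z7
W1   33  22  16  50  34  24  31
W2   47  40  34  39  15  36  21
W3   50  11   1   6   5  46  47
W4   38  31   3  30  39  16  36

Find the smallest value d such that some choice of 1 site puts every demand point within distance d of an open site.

39

Open {W4}.
  Farthest demand point is Z5 at distance 39 (to W4); all others are ≤ 39.
With {W2} the worst case is 47.
With {W1} the worst case is 50.
No size-1 selection achieves below 39.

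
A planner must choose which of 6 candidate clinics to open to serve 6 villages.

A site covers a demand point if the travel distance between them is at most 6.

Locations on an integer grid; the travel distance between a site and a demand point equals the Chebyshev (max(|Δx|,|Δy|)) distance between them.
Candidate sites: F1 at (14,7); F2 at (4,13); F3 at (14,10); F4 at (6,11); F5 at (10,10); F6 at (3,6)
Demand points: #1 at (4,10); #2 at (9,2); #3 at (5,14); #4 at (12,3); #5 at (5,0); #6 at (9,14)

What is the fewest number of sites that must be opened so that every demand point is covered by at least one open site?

3

Coverage sets (demand points within 6 of each site):
  F1: {#2, #4}
  F2: {#1, #3, #6}
  F3: {#6}
  F4: {#1, #3, #6}
  F5: {#1, #3, #6}
  F6: {#1, #2, #5}
No 2 sites suffice: every size-2 union leaves at least one demand point uncovered.
But {F1, F2, F6} covers everything, so the minimum is 3.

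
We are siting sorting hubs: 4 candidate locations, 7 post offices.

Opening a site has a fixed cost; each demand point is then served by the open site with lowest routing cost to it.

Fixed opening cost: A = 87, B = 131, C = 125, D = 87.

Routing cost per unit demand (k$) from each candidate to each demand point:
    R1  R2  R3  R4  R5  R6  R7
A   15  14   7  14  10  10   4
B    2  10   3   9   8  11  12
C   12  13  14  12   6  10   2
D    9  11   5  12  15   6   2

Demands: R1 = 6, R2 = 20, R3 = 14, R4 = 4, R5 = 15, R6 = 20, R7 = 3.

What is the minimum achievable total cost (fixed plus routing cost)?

754

Open {B, D}: assign each demand point to its cheapest open site.
  R1→B 6×2=12, R2→B 20×10=200, R3→B 14×3=42, R4→B 4×9=36, R5→B 15×8=120, R6→D 20×6=120, R7→D 3×2=6
  routing cost 536, fixed 218 → total 754.
Compare {B}: routing cost 666 + fixed 131 = 797.
Compare {C, D}: routing cost 608 + fixed 212 = 820.
Compare {D}: routing cost 743 + fixed 87 = 830.
All other subsets cost ≥ 797. Minimum total cost: 754.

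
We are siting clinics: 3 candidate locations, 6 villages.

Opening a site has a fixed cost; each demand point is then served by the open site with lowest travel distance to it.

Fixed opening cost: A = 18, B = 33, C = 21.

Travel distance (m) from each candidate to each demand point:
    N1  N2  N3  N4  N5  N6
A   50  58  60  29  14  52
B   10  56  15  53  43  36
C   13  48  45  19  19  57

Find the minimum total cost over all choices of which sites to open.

201

Open {B, C}: assign each demand point to its cheapest open site.
  N1→B 10, N2→C 48, N3→B 15, N4→C 19, N5→C 19, N6→B 36
  travel distance 147, fixed 54 → total 201.
Compare {A, B}: travel distance 160 + fixed 51 = 211.
Compare {A, B, C}: travel distance 142 + fixed 72 = 214.
Compare {C}: travel distance 201 + fixed 21 = 222.
All other subsets cost ≥ 211. Minimum total cost: 201.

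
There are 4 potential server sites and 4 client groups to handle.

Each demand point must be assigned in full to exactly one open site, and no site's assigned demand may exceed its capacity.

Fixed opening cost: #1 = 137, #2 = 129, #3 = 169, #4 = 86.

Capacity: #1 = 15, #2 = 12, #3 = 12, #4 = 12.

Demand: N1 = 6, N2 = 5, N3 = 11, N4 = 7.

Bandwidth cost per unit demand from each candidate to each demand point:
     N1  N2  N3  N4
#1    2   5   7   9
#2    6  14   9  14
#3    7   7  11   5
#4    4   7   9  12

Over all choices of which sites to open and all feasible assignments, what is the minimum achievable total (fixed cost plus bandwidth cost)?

561

Open {#1, #2, #4}; cheapest assignment that respects the capacities:
  #1 (cap 15, load 13): N1, N4 — cost 6×2 + 7×9 = 75
  #2 (cap 12, load 11): N3 — cost 11×9 = 99
  #4 (cap 12, load 5): N2 — cost 5×7 = 35
  Shipping 209, fixed 352 → total 561.
  Any other capacity-feasible assignment to {#1, #2, #4} ships for at least 209.
Compare {#1, #3, #4}: its best feasible assignment gives total 563.
Compare {#2, #3, #4}: its best feasible assignment gives total 577.
Every other set of open sites that can feasibly serve all demand totals ≥ 563 even under its best assignment. Minimum: 561.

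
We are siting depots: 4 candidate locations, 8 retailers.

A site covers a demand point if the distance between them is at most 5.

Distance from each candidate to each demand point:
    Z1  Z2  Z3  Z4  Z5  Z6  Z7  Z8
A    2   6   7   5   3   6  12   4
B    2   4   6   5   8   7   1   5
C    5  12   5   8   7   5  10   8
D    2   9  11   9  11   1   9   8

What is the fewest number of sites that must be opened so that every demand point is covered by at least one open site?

3

Coverage sets (demand points within 5 of each site):
  A: {Z1, Z4, Z5, Z8}
  B: {Z1, Z2, Z4, Z7, Z8}
  C: {Z1, Z3, Z6}
  D: {Z1, Z6}
No 2 sites suffice: every size-2 union leaves at least one demand point uncovered.
But {A, B, C} covers everything, so the minimum is 3.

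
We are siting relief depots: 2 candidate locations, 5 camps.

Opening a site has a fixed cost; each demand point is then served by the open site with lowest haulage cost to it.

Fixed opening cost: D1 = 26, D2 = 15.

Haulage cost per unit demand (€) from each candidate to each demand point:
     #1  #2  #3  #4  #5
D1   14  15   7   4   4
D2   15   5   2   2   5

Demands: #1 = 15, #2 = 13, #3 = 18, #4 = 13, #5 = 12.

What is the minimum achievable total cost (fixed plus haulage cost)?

Open {D1, D2}: assign each demand point to its cheapest open site.
  #1→D1 15×14=210, #2→D2 13×5=65, #3→D2 18×2=36, #4→D2 13×2=26, #5→D1 12×4=48
  haulage cost 385, fixed 41 → total 426.
Compare {D2}: haulage cost 412 + fixed 15 = 427.
Compare {D1}: haulage cost 631 + fixed 26 = 657.

426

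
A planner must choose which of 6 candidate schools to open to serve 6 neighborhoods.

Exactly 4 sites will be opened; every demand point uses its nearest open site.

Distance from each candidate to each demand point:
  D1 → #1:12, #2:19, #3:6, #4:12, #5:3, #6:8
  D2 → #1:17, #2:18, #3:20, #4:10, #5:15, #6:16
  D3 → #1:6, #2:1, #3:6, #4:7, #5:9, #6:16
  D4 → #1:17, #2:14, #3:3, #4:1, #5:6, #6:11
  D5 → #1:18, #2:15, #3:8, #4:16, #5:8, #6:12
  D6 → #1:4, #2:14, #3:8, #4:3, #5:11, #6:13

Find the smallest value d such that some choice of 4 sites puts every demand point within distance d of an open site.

8

Open {D1, D2, D3, D4}.
  Farthest demand point is #6 at distance 8 (to D1); all others are ≤ 8.
With {D1, D2, D3, D5} the worst case is 8.
With {D1, D2, D3, D6} the worst case is 8.
No size-4 selection achieves below 8.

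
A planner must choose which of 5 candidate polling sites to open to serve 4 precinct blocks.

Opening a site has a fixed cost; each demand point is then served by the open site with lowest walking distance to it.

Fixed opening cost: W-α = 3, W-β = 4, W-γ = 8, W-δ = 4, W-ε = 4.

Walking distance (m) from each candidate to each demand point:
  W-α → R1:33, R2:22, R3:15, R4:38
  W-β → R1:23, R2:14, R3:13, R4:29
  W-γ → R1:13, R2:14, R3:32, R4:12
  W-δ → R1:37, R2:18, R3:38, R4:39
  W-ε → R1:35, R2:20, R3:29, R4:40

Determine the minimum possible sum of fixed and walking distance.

Open {W-β, W-γ}: assign each demand point to its cheapest open site.
  R1→W-γ 13, R2→W-β 14, R3→W-β 13, R4→W-γ 12
  walking distance 52, fixed 12 → total 64.
Compare {W-α, W-γ}: walking distance 54 + fixed 11 = 65.
Compare {W-α, W-β, W-γ}: walking distance 52 + fixed 15 = 67.
Compare {W-β, W-γ, W-δ}: walking distance 52 + fixed 16 = 68.
All other subsets cost ≥ 65. Minimum total cost: 64.

64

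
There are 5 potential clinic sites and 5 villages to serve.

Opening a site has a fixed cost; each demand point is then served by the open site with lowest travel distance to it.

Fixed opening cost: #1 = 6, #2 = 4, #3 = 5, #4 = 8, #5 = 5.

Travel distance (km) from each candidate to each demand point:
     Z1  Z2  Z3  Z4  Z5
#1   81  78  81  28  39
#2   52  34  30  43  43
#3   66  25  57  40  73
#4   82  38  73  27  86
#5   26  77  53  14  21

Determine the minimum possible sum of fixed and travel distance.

Open {#2, #3, #5}: assign each demand point to its cheapest open site.
  Z1→#5 26, Z2→#3 25, Z3→#2 30, Z4→#5 14, Z5→#5 21
  travel distance 116, fixed 14 → total 130.
Compare {#2, #5}: travel distance 125 + fixed 9 = 134.
Compare {#1, #2, #3, #5}: travel distance 116 + fixed 20 = 136.
Compare {#2, #3, #4, #5}: travel distance 116 + fixed 22 = 138.
All other subsets cost ≥ 134. Minimum total cost: 130.

130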